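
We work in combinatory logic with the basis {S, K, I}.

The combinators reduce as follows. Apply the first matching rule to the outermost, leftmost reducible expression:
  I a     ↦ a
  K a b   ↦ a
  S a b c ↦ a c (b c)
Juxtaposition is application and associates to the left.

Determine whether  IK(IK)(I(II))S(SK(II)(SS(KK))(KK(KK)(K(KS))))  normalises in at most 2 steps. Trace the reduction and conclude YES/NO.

  start: IK(IK)(I(II))S(SK(II)(SS(KK))(KK(KK)(K(KS))))
  →1  K(IK)(I(II))S(SK(II)(SS(KK))(KK(KK)(K(KS))))
  →2  IKS(SK(II)(SS(KK))(KK(KK)(K(KS))))

Answer: NO — after 2 steps the term is IKS(SK(II)(SS(KK))(KK(KK)(K(KS)))), not yet normal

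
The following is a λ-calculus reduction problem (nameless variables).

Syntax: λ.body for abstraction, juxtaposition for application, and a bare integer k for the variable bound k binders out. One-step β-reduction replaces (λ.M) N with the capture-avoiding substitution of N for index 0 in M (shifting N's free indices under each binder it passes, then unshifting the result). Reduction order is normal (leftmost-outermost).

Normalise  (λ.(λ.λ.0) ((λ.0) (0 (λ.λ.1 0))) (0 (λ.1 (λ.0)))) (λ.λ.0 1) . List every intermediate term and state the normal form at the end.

  start: (λ.(λ.λ.0) ((λ.0) (0 (λ.λ.1 0))) (0 (λ.1 (λ.0)))) (λ.λ.0 1)
  step 1: (λ.λ.0) ((λ.0) ((λ.λ.0 1) (λ.λ.1 0))) ((λ.λ.0 1) (λ.(λ.λ.0 1) (λ.0)))
  step 2: (λ.0) ((λ.λ.0 1) (λ.(λ.λ.0 1) (λ.0)))
  step 3: (λ.λ.0 1) (λ.(λ.λ.0 1) (λ.0))
  step 4: λ.0 (λ.(λ.λ.0 1) (λ.0))
  step 5: λ.0 (λ.λ.0 (λ.0))

Answer: normal form = λ.0 (λ.λ.0 (λ.0))  (in 5 steps)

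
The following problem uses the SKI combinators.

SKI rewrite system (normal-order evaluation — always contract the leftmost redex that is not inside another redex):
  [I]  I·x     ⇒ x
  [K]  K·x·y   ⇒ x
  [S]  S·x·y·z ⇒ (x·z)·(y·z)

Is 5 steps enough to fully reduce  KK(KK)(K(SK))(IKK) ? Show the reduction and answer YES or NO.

Answer: YES — reaches normal form K(SK) in 2 ≤ 5 steps

Reduction:
  start: KK(KK)(K(SK))(IKK)
  step 1: K(K(SK))(IKK)
  step 2: K(SK)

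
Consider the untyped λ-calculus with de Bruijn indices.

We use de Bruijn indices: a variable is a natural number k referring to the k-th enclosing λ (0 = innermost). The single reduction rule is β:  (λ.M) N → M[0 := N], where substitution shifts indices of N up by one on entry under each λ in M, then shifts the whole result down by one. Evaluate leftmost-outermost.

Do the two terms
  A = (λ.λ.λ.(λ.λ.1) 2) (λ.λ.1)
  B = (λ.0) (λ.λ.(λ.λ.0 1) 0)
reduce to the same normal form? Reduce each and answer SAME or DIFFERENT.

Answer: DIFFERENT — A ⇓ λ.λ.λ.λ.λ.1, B ⇓ λ.λ.λ.0 1

Derivation:
Term A:
  start: (λ.λ.λ.(λ.λ.1) 2) (λ.λ.1)
  step 1: λ.λ.(λ.λ.1) (λ.λ.1)
  step 2: λ.λ.λ.λ.λ.1

Term B:
  start: (λ.0) (λ.λ.(λ.λ.0 1) 0)
  step 1: λ.λ.(λ.λ.0 1) 0
  step 2: λ.λ.λ.0 1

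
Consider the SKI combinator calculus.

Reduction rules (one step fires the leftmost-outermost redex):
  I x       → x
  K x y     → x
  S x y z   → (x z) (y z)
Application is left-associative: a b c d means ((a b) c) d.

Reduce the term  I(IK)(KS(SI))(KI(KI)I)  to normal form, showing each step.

Answer: normal form = S  (in 4 steps)

Derivation:
  start: I(IK)(KS(SI))(KI(KI)I)
  step 1: IK(KS(SI))(KI(KI)I)
  step 2: K(KS(SI))(KI(KI)I)
  step 3: KS(SI)
  step 4: S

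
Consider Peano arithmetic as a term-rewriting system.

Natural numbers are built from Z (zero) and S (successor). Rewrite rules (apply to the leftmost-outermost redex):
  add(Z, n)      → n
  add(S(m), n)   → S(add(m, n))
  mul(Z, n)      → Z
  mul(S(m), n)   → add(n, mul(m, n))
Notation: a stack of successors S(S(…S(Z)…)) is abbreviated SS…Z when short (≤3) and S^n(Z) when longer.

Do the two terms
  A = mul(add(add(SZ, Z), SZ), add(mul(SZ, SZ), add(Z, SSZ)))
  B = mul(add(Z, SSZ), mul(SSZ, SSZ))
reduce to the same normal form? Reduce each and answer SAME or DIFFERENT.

Term A:
  start: mul(add(add(SZ, Z), SZ), add(mul(SZ, SZ), add(Z, SSZ)))
  [1] mul(add(S(add(Z, Z)), SZ), add(mul(SZ, SZ), add(Z, SSZ)))
  [2] mul(S(add(add(Z, Z), SZ)), add(mul(SZ, SZ), add(Z, SSZ)))
  [3] add(add(mul(SZ, SZ), add(Z, SSZ)), mul(add(add(Z, Z), SZ), add(mul(SZ, SZ), add(Z, SSZ))))
  [4] add(add(add(SZ, mul(Z, SZ)), add(Z, SSZ)), mul(add(add(Z, Z), SZ), add(mul(SZ, SZ), add(Z, SSZ))))
  [5] add(add(S(add(Z, mul(Z, SZ))), add(Z, SSZ)), mul(add(add(Z, Z), SZ), add(mul(SZ, SZ), add(Z, SSZ))))
  [6] add(S(add(add(Z, mul(Z, SZ)), add(Z, SSZ))), mul(add(add(Z, Z), SZ), add(mul(SZ, SZ), add(Z, SSZ))))
  [7] S(add(add(add(Z, mul(Z, SZ)), add(Z, SSZ)), mul(add(add(Z, Z), SZ), add(mul(SZ, SZ), add(Z, SSZ)))))
  [8] S(add(add(mul(Z, SZ), add(Z, SSZ)), mul(add(add(Z, Z), SZ), add(mul(SZ, SZ), add(Z, SSZ)))))
  [9] S(add(add(Z, add(Z, SSZ)), mul(add(add(Z, Z), SZ), add(mul(SZ, SZ), add(Z, SSZ)))))
  [10] S(add(add(Z, SSZ), mul(add(add(Z, Z), SZ), add(mul(SZ, SZ), add(Z, SSZ)))))
  [11] S(add(SSZ, mul(add(add(Z, Z), SZ), add(mul(SZ, SZ), add(Z, SSZ)))))
  [12] S(S(add(SZ, mul(add(add(Z, Z), SZ), add(mul(SZ, SZ), add(Z, SSZ))))))
  [13] S(S(S(add(Z, mul(add(add(Z, Z), SZ), add(mul(SZ, SZ), add(Z, SSZ)))))))
  [14] S(S(S(mul(add(add(Z, Z), SZ), add(mul(SZ, SZ), add(Z, SSZ))))))
  [15] S(S(S(mul(add(Z, SZ), add(mul(SZ, SZ), add(Z, SSZ))))))
  [16] S(S(S(mul(SZ, add(mul(SZ, SZ), add(Z, SSZ))))))
  [17] S(S(S(add(add(mul(SZ, SZ), add(Z, SSZ)), mul(Z, add(mul(SZ, SZ), add(Z, SSZ)))))))
  [18] S(S(S(add(add(add(SZ, mul(Z, SZ)), add(Z, SSZ)), mul(Z, add(mul(SZ, SZ), add(Z, SSZ)))))))
  [19] S(S(S(add(add(S(add(Z, mul(Z, SZ))), add(Z, SSZ)), mul(Z, add(mul(SZ, SZ), add(Z, SSZ)))))))
  [20] S(S(S(add(S(add(add(Z, mul(Z, SZ)), add(Z, SSZ))), mul(Z, add(mul(SZ, SZ), add(Z, SSZ)))))))
  [21] S(S(S(S(add(add(add(Z, mul(Z, SZ)), add(Z, SSZ)), mul(Z, add(mul(SZ, SZ), add(Z, SSZ))))))))
  [22] S(S(S(S(add(add(mul(Z, SZ), add(Z, SSZ)), mul(Z, add(mul(SZ, SZ), add(Z, SSZ))))))))
  [23] S(S(S(S(add(add(Z, add(Z, SSZ)), mul(Z, add(mul(SZ, SZ), add(Z, SSZ))))))))
  [24] S(S(S(S(add(add(Z, SSZ), mul(Z, add(mul(SZ, SZ), add(Z, SSZ))))))))
  [25] S(S(S(S(add(SSZ, mul(Z, add(mul(SZ, SZ), add(Z, SSZ))))))))
  [26] S(S(S(S(S(add(SZ, mul(Z, add(mul(SZ, SZ), add(Z, SSZ)))))))))
  [27] S(S(S(S(S(S(add(Z, mul(Z, add(mul(SZ, SZ), add(Z, SSZ))))))))))
  [28] S(S(S(S(S(S(mul(Z, add(mul(SZ, SZ), add(Z, SSZ)))))))))
  [29] S^6(Z)

Term B:
  start: mul(add(Z, SSZ), mul(SSZ, SSZ))
  [1] mul(SSZ, mul(SSZ, SSZ))
  [2] add(mul(SSZ, SSZ), mul(SZ, mul(SSZ, SSZ)))
  [3] add(add(SSZ, mul(SZ, SSZ)), mul(SZ, mul(SSZ, SSZ)))
  [4] add(S(add(SZ, mul(SZ, SSZ))), mul(SZ, mul(SSZ, SSZ)))
  [5] S(add(add(SZ, mul(SZ, SSZ)), mul(SZ, mul(SSZ, SSZ))))
  [6] S(add(S(add(Z, mul(SZ, SSZ))), mul(SZ, mul(SSZ, SSZ))))
  [7] S(S(add(add(Z, mul(SZ, SSZ)), mul(SZ, mul(SSZ, SSZ)))))
  [8] S(S(add(mul(SZ, SSZ), mul(SZ, mul(SSZ, SSZ)))))
  [9] S(S(add(add(SSZ, mul(Z, SSZ)), mul(SZ, mul(SSZ, SSZ)))))
  [10] S(S(add(S(add(SZ, mul(Z, SSZ))), mul(SZ, mul(SSZ, SSZ)))))
  [11] S(S(S(add(add(SZ, mul(Z, SSZ)), mul(SZ, mul(SSZ, SSZ))))))
  [12] S(S(S(add(S(add(Z, mul(Z, SSZ))), mul(SZ, mul(SSZ, SSZ))))))
  [13] S(S(S(S(add(add(Z, mul(Z, SSZ)), mul(SZ, mul(SSZ, SSZ)))))))
  [14] S(S(S(S(add(mul(Z, SSZ), mul(SZ, mul(SSZ, SSZ)))))))
  [15] S(S(S(S(add(Z, mul(SZ, mul(SSZ, SSZ)))))))
  [16] S(S(S(S(mul(SZ, mul(SSZ, SSZ))))))
  [17] S(S(S(S(add(mul(SSZ, SSZ), mul(Z, mul(SSZ, SSZ)))))))
  [18] S(S(S(S(add(add(SSZ, mul(SZ, SSZ)), mul(Z, mul(SSZ, SSZ)))))))
  [19] S(S(S(S(add(S(add(SZ, mul(SZ, SSZ))), mul(Z, mul(SSZ, SSZ)))))))
  [20] S(S(S(S(S(add(add(SZ, mul(SZ, SSZ)), mul(Z, mul(SSZ, SSZ))))))))
  [21] S(S(S(S(S(add(S(add(Z, mul(SZ, SSZ))), mul(Z, mul(SSZ, SSZ))))))))
  [22] S(S(S(S(S(S(add(add(Z, mul(SZ, SSZ)), mul(Z, mul(SSZ, SSZ)))))))))
  [23] S(S(S(S(S(S(add(mul(SZ, SSZ), mul(Z, mul(SSZ, SSZ)))))))))
  [24] S(S(S(S(S(S(add(add(SSZ, mul(Z, SSZ)), mul(Z, mul(SSZ, SSZ)))))))))
  [25] S(S(S(S(S(S(add(S(add(SZ, mul(Z, SSZ))), mul(Z, mul(SSZ, SSZ)))))))))
  [26] S(S(S(S(S(S(S(add(add(SZ, mul(Z, SSZ)), mul(Z, mul(SSZ, SSZ))))))))))
  [27] S(S(S(S(S(S(S(add(S(add(Z, mul(Z, SSZ))), mul(Z, mul(SSZ, SSZ))))))))))
  [28] S(S(S(S(S(S(S(S(add(add(Z, mul(Z, SSZ)), mul(Z, mul(SSZ, SSZ)))))))))))
  [29] S(S(S(S(S(S(S(S(add(mul(Z, SSZ), mul(Z, mul(SSZ, SSZ)))))))))))
  [30] S(S(S(S(S(S(S(S(add(Z, mul(Z, mul(SSZ, SSZ)))))))))))
  [31] S(S(S(S(S(S(S(S(mul(Z, mul(SSZ, SSZ))))))))))
  [32] S^8(Z)

Answer: DIFFERENT — A ⇓ S^6(Z), B ⇓ S^8(Z)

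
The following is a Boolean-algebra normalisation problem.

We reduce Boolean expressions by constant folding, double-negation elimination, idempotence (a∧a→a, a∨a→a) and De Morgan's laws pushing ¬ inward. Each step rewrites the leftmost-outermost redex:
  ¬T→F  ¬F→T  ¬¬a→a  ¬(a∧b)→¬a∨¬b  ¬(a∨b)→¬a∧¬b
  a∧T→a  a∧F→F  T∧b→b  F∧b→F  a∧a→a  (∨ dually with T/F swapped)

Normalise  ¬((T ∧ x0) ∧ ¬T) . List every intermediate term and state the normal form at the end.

  start: ¬((T ∧ x0) ∧ ¬T)
  →1  ¬(T ∧ x0) ∨ ¬¬T
  →2  (¬T ∨ ¬x0) ∨ ¬¬T
  →3  (F ∨ ¬x0) ∨ ¬¬T
  →4  ¬x0 ∨ ¬¬T
  →5  ¬x0 ∨ T
  →6  T

Answer: normal form = T  (in 6 steps)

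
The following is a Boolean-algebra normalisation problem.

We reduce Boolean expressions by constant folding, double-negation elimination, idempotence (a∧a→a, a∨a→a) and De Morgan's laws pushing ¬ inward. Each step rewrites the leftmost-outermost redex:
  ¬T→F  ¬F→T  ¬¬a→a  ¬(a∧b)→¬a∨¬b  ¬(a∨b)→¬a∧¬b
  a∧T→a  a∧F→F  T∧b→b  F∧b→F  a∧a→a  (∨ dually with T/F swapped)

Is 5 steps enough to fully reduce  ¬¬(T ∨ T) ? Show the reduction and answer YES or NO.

Answer: YES — reaches normal form T in 2 ≤ 5 steps

Working:
  start: ¬¬(T ∨ T)
  →1  T ∨ T
  →2  T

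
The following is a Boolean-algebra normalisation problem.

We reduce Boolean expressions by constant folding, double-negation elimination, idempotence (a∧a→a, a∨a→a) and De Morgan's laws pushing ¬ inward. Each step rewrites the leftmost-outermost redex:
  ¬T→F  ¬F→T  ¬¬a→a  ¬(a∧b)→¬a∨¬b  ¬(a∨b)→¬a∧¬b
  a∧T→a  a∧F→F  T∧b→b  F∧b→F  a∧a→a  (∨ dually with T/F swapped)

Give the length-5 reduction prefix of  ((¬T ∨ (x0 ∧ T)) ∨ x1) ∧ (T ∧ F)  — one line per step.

Answer: after 5 steps: F

Working:
  start: ((¬T ∨ (x0 ∧ T)) ∨ x1) ∧ (T ∧ F)
  [1] ((F ∨ (x0 ∧ T)) ∨ x1) ∧ (T ∧ F)
  [2] ((x0 ∧ T) ∨ x1) ∧ (T ∧ F)
  [3] (x0 ∨ x1) ∧ (T ∧ F)
  [4] (x0 ∨ x1) ∧ F
  [5] F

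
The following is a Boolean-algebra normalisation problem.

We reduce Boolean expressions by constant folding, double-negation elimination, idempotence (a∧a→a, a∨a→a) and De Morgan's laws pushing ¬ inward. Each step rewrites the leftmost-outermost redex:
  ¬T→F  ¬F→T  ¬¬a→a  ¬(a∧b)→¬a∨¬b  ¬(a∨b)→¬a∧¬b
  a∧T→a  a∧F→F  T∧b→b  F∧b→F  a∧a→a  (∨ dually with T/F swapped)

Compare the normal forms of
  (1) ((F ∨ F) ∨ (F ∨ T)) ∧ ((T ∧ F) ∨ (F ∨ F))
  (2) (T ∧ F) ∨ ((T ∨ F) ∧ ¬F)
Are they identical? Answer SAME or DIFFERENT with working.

Answer: DIFFERENT — A ⇓ F, B ⇓ T

Working:
Term A:
  start: ((F ∨ F) ∨ (F ∨ T)) ∧ ((T ∧ F) ∨ (F ∨ F))
  step 1: (F ∨ (F ∨ T)) ∧ ((T ∧ F) ∨ (F ∨ F))
  step 2: (F ∨ T) ∧ ((T ∧ F) ∨ (F ∨ F))
  step 3: T ∧ ((T ∧ F) ∨ (F ∨ F))
  step 4: (T ∧ F) ∨ (F ∨ F)
  step 5: F ∨ (F ∨ F)
  step 6: F ∨ F
  step 7: F

Term B:
  start: (T ∧ F) ∨ ((T ∨ F) ∧ ¬F)
  step 1: F ∨ ((T ∨ F) ∧ ¬F)
  step 2: (T ∨ F) ∧ ¬F
  step 3: T ∧ ¬F
  step 4: ¬F
  step 5: T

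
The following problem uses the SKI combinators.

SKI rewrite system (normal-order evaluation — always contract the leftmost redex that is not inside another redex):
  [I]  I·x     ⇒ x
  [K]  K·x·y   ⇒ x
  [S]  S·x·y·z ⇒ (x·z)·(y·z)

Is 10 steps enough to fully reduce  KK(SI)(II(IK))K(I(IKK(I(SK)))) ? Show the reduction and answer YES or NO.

  start: KK(SI)(II(IK))K(I(IKK(I(SK))))
  [1] K(II(IK))K(I(IKK(I(SK))))
  [2] II(IK)(I(IKK(I(SK))))
  [3] I(IK)(I(IKK(I(SK))))
  [4] IK(I(IKK(I(SK))))
  [5] K(I(IKK(I(SK))))
  [6] K(IKK(I(SK)))
  [7] K(KK(I(SK)))
  [8] KK

Answer: YES — reaches normal form KK in 8 ≤ 10 steps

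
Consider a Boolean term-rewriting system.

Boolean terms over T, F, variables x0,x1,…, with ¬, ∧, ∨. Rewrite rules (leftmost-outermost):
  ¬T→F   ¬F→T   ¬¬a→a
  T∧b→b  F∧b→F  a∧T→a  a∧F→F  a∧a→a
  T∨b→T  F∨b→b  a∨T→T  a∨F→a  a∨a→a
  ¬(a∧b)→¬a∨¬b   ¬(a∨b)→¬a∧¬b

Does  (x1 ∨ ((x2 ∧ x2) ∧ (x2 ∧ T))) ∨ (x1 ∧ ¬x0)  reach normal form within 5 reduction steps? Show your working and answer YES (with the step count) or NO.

  start: (x1 ∨ ((x2 ∧ x2) ∧ (x2 ∧ T))) ∨ (x1 ∧ ¬x0)
  [1] (x1 ∨ (x2 ∧ (x2 ∧ T))) ∨ (x1 ∧ ¬x0)
  [2] (x1 ∨ (x2 ∧ x2)) ∨ (x1 ∧ ¬x0)
  [3] (x1 ∨ x2) ∨ (x1 ∧ ¬x0)

Answer: YES — reaches normal form (x1 ∨ x2) ∨ (x1 ∧ ¬x0) in 3 ≤ 5 steps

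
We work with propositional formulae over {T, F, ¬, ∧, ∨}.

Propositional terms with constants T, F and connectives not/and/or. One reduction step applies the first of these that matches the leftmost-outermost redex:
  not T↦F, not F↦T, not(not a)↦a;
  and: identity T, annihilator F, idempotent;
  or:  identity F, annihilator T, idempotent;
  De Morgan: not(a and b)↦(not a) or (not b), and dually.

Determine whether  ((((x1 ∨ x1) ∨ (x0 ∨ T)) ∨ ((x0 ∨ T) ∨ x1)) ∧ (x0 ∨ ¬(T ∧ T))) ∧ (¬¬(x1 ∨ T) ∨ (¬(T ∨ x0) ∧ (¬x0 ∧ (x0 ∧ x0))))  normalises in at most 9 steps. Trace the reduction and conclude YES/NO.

  start: ((((x1 ∨ x1) ∨ (x0 ∨ T)) ∨ ((x0 ∨ T) ∨ x1)) ∧ (x0 ∨ ¬(T ∧ T))) ∧ (¬¬(x1 ∨ T) ∨ (¬(T ∨ x0) ∧ (¬x0 ∧ (x0 ∧ x0))))
  step 1: (((x1 ∨ (x0 ∨ T)) ∨ ((x0 ∨ T) ∨ x1)) ∧ (x0 ∨ ¬(T ∧ T))) ∧ (¬¬(x1 ∨ T) ∨ (¬(T ∨ x0) ∧ (¬x0 ∧ (x0 ∧ x0))))
  step 2: (((x1 ∨ T) ∨ ((x0 ∨ T) ∨ x1)) ∧ (x0 ∨ ¬(T ∧ T))) ∧ (¬¬(x1 ∨ T) ∨ (¬(T ∨ x0) ∧ (¬x0 ∧ (x0 ∧ x0))))
  step 3: ((T ∨ ((x0 ∨ T) ∨ x1)) ∧ (x0 ∨ ¬(T ∧ T))) ∧ (¬¬(x1 ∨ T) ∨ (¬(T ∨ x0) ∧ (¬x0 ∧ (x0 ∧ x0))))
  step 4: (T ∧ (x0 ∨ ¬(T ∧ T))) ∧ (¬¬(x1 ∨ T) ∨ (¬(T ∨ x0) ∧ (¬x0 ∧ (x0 ∧ x0))))
  step 5: (x0 ∨ ¬(T ∧ T)) ∧ (¬¬(x1 ∨ T) ∨ (¬(T ∨ x0) ∧ (¬x0 ∧ (x0 ∧ x0))))
  step 6: (x0 ∨ (¬T ∨ ¬T)) ∧ (¬¬(x1 ∨ T) ∨ (¬(T ∨ x0) ∧ (¬x0 ∧ (x0 ∧ x0))))
  step 7: (x0 ∨ ¬T) ∧ (¬¬(x1 ∨ T) ∨ (¬(T ∨ x0) ∧ (¬x0 ∧ (x0 ∧ x0))))
  step 8: (x0 ∨ F) ∧ (¬¬(x1 ∨ T) ∨ (¬(T ∨ x0) ∧ (¬x0 ∧ (x0 ∧ x0))))
  step 9: x0 ∧ (¬¬(x1 ∨ T) ∨ (¬(T ∨ x0) ∧ (¬x0 ∧ (x0 ∧ x0))))

Answer: NO — after 9 steps the term is x0 ∧ (¬¬(x1 ∨ T) ∨ (¬(T ∨ x0) ∧ (¬x0 ∧ (x0 ∧ x0)))), not yet normal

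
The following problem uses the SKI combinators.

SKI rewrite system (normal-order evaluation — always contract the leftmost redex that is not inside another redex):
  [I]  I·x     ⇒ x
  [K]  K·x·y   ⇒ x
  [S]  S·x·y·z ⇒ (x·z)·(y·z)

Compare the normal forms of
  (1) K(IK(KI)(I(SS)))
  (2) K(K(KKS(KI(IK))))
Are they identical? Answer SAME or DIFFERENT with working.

Term A:
  start: K(IK(KI)(I(SS)))
  [1] K(K(KI)(I(SS)))
  [2] K(KI)

Term B:
  start: K(K(KKS(KI(IK))))
  [1] K(K(K(KI(IK))))
  [2] K(K(KI))

Answer: DIFFERENT — A ⇓ K(KI), B ⇓ K(K(KI))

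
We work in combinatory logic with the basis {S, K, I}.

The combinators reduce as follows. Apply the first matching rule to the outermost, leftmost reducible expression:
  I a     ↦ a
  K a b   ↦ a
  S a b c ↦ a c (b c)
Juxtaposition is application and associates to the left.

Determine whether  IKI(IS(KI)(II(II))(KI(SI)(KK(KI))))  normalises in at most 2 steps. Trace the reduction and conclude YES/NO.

Answer: YES — reaches normal form I in 2 ≤ 2 steps

Working:
  start: IKI(IS(KI)(II(II))(KI(SI)(KK(KI))))
  step 1: KI(IS(KI)(II(II))(KI(SI)(KK(KI))))
  step 2: I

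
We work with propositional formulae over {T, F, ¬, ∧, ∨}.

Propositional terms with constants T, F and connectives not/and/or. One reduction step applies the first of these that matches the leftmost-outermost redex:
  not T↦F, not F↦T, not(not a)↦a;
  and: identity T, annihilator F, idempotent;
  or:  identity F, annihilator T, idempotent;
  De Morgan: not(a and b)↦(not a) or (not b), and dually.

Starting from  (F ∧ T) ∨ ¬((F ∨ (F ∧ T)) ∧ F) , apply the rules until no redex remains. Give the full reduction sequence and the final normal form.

  start: (F ∧ T) ∨ ¬((F ∨ (F ∧ T)) ∧ F)
  [1] F ∨ ¬((F ∨ (F ∧ T)) ∧ F)
  [2] ¬((F ∨ (F ∧ T)) ∧ F)
  [3] ¬(F ∨ (F ∧ T)) ∨ ¬F
  [4] (¬F ∧ ¬(F ∧ T)) ∨ ¬F
  [5] (T ∧ ¬(F ∧ T)) ∨ ¬F
  [6] ¬(F ∧ T) ∨ ¬F
  [7] (¬F ∨ ¬T) ∨ ¬F
  [8] (T ∨ ¬T) ∨ ¬F
  [9] T ∨ ¬F
  [10] T

Answer: normal form = T  (in 10 steps)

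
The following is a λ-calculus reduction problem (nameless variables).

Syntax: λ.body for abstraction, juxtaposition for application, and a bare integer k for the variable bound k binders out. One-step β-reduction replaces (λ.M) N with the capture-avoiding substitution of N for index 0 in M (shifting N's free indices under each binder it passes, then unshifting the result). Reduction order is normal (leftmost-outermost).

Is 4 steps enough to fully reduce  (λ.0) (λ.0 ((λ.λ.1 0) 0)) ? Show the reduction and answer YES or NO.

Answer: YES — reaches normal form λ.0 (λ.1 0) in 2 ≤ 4 steps

Working:
  start: (λ.0) (λ.0 ((λ.λ.1 0) 0))
  →1  λ.0 ((λ.λ.1 0) 0)
  →2  λ.0 (λ.1 0)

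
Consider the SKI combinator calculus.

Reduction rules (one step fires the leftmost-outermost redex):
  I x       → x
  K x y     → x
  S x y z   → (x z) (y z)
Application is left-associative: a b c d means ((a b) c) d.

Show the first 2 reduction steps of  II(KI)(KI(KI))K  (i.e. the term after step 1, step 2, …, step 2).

Answer: after 2 steps: KI(KI(KI))K

Derivation:
  start: II(KI)(KI(KI))K
  →1  I(KI)(KI(KI))K
  →2  KI(KI(KI))K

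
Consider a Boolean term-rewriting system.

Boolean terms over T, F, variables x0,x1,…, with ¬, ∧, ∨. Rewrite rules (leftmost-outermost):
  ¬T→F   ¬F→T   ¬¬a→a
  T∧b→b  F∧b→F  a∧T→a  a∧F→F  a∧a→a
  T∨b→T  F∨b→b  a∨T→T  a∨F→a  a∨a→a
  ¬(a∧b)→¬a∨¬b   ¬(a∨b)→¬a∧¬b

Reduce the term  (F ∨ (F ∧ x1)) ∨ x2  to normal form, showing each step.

  start: (F ∨ (F ∧ x1)) ∨ x2
  →1  (F ∧ x1) ∨ x2
  →2  F ∨ x2
  →3  x2

Answer: normal form = x2  (in 3 steps)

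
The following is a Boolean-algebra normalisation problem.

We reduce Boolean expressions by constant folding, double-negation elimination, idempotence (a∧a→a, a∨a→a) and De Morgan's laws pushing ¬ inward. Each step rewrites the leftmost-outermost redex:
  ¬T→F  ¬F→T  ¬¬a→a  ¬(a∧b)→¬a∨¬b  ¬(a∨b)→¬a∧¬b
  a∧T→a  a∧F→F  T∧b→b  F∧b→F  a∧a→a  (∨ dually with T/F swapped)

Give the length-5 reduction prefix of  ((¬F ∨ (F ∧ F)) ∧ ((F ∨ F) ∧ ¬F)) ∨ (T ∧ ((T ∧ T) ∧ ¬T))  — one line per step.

  start: ((¬F ∨ (F ∧ F)) ∧ ((F ∨ F) ∧ ¬F)) ∨ (T ∧ ((T ∧ T) ∧ ¬T))
  [1] ((T ∨ (F ∧ F)) ∧ ((F ∨ F) ∧ ¬F)) ∨ (T ∧ ((T ∧ T) ∧ ¬T))
  [2] (T ∧ ((F ∨ F) ∧ ¬F)) ∨ (T ∧ ((T ∧ T) ∧ ¬T))
  [3] ((F ∨ F) ∧ ¬F) ∨ (T ∧ ((T ∧ T) ∧ ¬T))
  [4] (F ∧ ¬F) ∨ (T ∧ ((T ∧ T) ∧ ¬T))
  [5] F ∨ (T ∧ ((T ∧ T) ∧ ¬T))

Answer: after 5 steps: F ∨ (T ∧ ((T ∧ T) ∧ ¬T))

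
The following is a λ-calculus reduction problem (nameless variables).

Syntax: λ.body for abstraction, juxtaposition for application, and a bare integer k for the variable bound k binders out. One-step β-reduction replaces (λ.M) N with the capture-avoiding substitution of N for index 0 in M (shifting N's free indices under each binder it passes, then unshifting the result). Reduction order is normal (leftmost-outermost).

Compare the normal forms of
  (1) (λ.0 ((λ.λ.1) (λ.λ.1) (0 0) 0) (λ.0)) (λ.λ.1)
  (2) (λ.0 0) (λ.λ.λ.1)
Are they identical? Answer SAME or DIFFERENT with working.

Answer: DIFFERENT — A ⇓ λ.λ.λ.1, B ⇓ λ.λ.1

Derivation:
Term A:
  start: (λ.0 ((λ.λ.1) (λ.λ.1) (0 0) 0) (λ.0)) (λ.λ.1)
  →1  (λ.λ.1) ((λ.λ.1) (λ.λ.1) ((λ.λ.1) (λ.λ.1)) (λ.λ.1)) (λ.0)
  →2  (λ.(λ.λ.1) (λ.λ.1) ((λ.λ.1) (λ.λ.1)) (λ.λ.1)) (λ.0)
  →3  (λ.λ.1) (λ.λ.1) ((λ.λ.1) (λ.λ.1)) (λ.λ.1)
  →4  (λ.λ.λ.1) ((λ.λ.1) (λ.λ.1)) (λ.λ.1)
  →5  (λ.λ.1) (λ.λ.1)
  →6  λ.λ.λ.1

Term B:
  start: (λ.0 0) (λ.λ.λ.1)
  →1  (λ.λ.λ.1) (λ.λ.λ.1)
  →2  λ.λ.1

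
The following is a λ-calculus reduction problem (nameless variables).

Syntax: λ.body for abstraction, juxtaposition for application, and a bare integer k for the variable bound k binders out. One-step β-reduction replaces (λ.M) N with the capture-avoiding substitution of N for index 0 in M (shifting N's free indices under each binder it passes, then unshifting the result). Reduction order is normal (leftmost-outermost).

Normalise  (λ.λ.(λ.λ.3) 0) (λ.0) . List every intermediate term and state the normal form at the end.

  start: (λ.λ.(λ.λ.3) 0) (λ.0)
  [1] λ.(λ.λ.λ.0) 0
  [2] λ.λ.λ.0

Answer: normal form = λ.λ.λ.0  (in 2 steps)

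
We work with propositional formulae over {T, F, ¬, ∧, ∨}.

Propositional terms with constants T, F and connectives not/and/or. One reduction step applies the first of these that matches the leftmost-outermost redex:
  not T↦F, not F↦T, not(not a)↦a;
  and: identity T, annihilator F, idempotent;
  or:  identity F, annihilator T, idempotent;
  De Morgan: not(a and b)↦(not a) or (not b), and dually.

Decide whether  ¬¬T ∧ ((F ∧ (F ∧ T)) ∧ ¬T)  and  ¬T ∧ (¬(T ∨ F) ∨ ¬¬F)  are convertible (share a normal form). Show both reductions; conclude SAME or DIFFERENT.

Term A:
  start: ¬¬T ∧ ((F ∧ (F ∧ T)) ∧ ¬T)
  [1] T ∧ ((F ∧ (F ∧ T)) ∧ ¬T)
  [2] (F ∧ (F ∧ T)) ∧ ¬T
  [3] F ∧ ¬T
  [4] F

Term B:
  start: ¬T ∧ (¬(T ∨ F) ∨ ¬¬F)
  [1] F ∧ (¬(T ∨ F) ∨ ¬¬F)
  [2] F

Answer: SAME — A ⇓ F, B ⇓ F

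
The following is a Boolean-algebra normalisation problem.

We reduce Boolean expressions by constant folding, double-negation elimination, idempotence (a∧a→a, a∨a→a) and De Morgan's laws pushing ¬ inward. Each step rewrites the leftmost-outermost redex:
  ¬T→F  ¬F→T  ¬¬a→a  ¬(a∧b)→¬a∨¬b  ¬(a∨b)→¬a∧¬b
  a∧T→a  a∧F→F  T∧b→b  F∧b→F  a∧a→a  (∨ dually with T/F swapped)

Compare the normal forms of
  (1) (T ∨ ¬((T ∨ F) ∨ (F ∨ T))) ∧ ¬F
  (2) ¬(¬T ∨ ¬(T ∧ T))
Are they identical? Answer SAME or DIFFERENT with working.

Answer: SAME — A ⇓ T, B ⇓ T

Working:
Term A:
  start: (T ∨ ¬((T ∨ F) ∨ (F ∨ T))) ∧ ¬F
  →1  T ∧ ¬F
  →2  ¬F
  →3  T

Term B:
  start: ¬(¬T ∨ ¬(T ∧ T))
  →1  ¬¬T ∧ ¬¬(T ∧ T)
  →2  T ∧ ¬¬(T ∧ T)
  →3  ¬¬(T ∧ T)
  →4  T ∧ T
  →5  T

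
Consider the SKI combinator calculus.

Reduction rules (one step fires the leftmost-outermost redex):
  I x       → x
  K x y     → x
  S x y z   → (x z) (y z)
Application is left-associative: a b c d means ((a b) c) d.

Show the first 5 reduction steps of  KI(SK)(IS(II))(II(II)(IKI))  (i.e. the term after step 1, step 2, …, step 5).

  start: KI(SK)(IS(II))(II(II)(IKI))
  →1  I(IS(II))(II(II)(IKI))
  →2  IS(II)(II(II)(IKI))
  →3  S(II)(II(II)(IKI))
  →4  SI(II(II)(IKI))
  →5  SI(I(II)(IKI))

Answer: after 5 steps: SI(I(II)(IKI))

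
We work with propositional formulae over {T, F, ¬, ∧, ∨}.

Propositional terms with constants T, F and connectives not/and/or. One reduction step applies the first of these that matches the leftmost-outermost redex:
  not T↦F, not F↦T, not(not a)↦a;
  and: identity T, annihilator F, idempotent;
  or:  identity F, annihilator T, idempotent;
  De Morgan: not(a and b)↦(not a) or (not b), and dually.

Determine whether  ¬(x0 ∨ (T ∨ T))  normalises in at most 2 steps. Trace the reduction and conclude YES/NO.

Answer: NO — after 2 steps the term is ¬x0 ∧ (¬T ∧ ¬T), not yet normal

Reduction:
  start: ¬(x0 ∨ (T ∨ T))
  →1  ¬x0 ∧ ¬(T ∨ T)
  →2  ¬x0 ∧ (¬T ∧ ¬T)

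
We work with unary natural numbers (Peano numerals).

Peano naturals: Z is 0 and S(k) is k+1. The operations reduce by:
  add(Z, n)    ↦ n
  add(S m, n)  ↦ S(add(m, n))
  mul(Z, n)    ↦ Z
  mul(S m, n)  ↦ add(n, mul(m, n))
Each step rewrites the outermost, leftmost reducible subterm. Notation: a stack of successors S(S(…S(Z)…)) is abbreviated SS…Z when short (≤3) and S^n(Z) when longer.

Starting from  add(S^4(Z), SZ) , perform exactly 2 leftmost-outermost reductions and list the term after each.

  start: add(S^4(Z), SZ)
  [1] S(add(SSSZ, SZ))
  [2] S(S(add(SSZ, SZ)))

Answer: after 2 steps: S(S(add(SSZ, SZ)))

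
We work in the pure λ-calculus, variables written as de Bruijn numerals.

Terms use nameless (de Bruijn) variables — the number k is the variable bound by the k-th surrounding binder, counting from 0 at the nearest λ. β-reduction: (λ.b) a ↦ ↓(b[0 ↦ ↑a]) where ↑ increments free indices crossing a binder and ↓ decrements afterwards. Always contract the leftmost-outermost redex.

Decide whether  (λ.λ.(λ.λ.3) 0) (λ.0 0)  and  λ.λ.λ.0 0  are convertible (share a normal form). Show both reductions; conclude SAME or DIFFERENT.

Answer: SAME — A ⇓ λ.λ.λ.0 0, B ⇓ λ.λ.λ.0 0

Working:
Term A:
  start: (λ.λ.(λ.λ.3) 0) (λ.0 0)
  step 1: λ.(λ.λ.λ.0 0) 0
  step 2: λ.λ.λ.0 0

Term B:
  start: λ.λ.λ.0 0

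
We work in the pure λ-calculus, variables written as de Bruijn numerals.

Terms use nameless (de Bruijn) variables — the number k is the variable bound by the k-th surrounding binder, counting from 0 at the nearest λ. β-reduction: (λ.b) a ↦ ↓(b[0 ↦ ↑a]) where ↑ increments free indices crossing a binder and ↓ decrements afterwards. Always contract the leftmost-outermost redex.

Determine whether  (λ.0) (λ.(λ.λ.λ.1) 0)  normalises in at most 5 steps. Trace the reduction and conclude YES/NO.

  start: (λ.0) (λ.(λ.λ.λ.1) 0)
  step 1: λ.(λ.λ.λ.1) 0
  step 2: λ.λ.λ.1

Answer: YES — reaches normal form λ.λ.λ.1 in 2 ≤ 5 steps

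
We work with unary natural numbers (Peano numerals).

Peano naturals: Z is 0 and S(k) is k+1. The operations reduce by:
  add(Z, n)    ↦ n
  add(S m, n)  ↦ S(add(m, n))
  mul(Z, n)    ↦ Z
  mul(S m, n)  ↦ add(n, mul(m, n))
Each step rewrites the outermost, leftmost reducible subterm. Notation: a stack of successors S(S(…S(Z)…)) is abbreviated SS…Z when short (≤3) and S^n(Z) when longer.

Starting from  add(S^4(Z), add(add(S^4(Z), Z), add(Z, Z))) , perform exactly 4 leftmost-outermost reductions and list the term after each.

  start: add(S^4(Z), add(add(S^4(Z), Z), add(Z, Z)))
  →1  S(add(SSSZ, add(add(S^4(Z), Z), add(Z, Z))))
  →2  S(S(add(SSZ, add(add(S^4(Z), Z), add(Z, Z)))))
  →3  S(S(S(add(SZ, add(add(S^4(Z), Z), add(Z, Z))))))
  →4  S(S(S(S(add(Z, add(add(S^4(Z), Z), add(Z, Z)))))))

Answer: after 4 steps: S(S(S(S(add(Z, add(add(S^4(Z), Z), add(Z, Z)))))))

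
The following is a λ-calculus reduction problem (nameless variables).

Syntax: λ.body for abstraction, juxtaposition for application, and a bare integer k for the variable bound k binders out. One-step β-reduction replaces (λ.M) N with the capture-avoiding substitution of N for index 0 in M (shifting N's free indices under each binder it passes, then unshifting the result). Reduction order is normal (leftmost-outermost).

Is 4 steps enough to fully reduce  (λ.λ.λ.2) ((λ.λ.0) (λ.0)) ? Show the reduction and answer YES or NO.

  start: (λ.λ.λ.2) ((λ.λ.0) (λ.0))
  [1] λ.λ.(λ.λ.0) (λ.0)
  [2] λ.λ.λ.0

Answer: YES — reaches normal form λ.λ.λ.0 in 2 ≤ 4 steps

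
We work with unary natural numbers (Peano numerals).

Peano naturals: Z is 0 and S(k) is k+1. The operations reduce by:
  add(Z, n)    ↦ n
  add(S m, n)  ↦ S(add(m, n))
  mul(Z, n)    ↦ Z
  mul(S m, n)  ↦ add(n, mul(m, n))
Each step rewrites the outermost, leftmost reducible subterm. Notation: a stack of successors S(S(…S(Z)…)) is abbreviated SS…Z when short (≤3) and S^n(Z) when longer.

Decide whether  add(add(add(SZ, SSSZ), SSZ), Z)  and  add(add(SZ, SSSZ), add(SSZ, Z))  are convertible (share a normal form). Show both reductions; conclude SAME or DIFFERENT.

Term A:
  start: add(add(add(SZ, SSSZ), SSZ), Z)
  [1] add(add(S(add(Z, SSSZ)), SSZ), Z)
  [2] add(S(add(add(Z, SSSZ), SSZ)), Z)
  [3] S(add(add(add(Z, SSSZ), SSZ), Z))
  [4] S(add(add(SSSZ, SSZ), Z))
  [5] S(add(S(add(SSZ, SSZ)), Z))
  [6] S(S(add(add(SSZ, SSZ), Z)))
  [7] S(S(add(S(add(SZ, SSZ)), Z)))
  [8] S(S(S(add(add(SZ, SSZ), Z))))
  [9] S(S(S(add(S(add(Z, SSZ)), Z))))
  [10] S(S(S(S(add(add(Z, SSZ), Z)))))
  [11] S(S(S(S(add(SSZ, Z)))))
  [12] S(S(S(S(S(add(SZ, Z))))))
  [13] S(S(S(S(S(S(add(Z, Z)))))))
  [14] S^6(Z)

Term B:
  start: add(add(SZ, SSSZ), add(SSZ, Z))
  [1] add(S(add(Z, SSSZ)), add(SSZ, Z))
  [2] S(add(add(Z, SSSZ), add(SSZ, Z)))
  [3] S(add(SSSZ, add(SSZ, Z)))
  [4] S(S(add(SSZ, add(SSZ, Z))))
  [5] S(S(S(add(SZ, add(SSZ, Z)))))
  [6] S(S(S(S(add(Z, add(SSZ, Z))))))
  [7] S(S(S(S(add(SSZ, Z)))))
  [8] S(S(S(S(S(add(SZ, Z))))))
  [9] S(S(S(S(S(S(add(Z, Z)))))))
  [10] S^6(Z)

Answer: SAME — A ⇓ S^6(Z), B ⇓ S^6(Z)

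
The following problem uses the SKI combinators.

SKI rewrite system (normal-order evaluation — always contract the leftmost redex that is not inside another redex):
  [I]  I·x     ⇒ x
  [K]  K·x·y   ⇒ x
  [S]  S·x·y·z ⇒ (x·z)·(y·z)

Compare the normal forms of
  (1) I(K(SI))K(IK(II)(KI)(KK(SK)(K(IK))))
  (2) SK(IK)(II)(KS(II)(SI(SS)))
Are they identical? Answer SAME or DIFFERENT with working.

Answer: DIFFERENT — A ⇓ SI(K(KK)), B ⇓ S(SI(SS))

Reduction:
Term A:
  start: I(K(SI))K(IK(II)(KI)(KK(SK)(K(IK))))
  [1] K(SI)K(IK(II)(KI)(KK(SK)(K(IK))))
  [2] SI(IK(II)(KI)(KK(SK)(K(IK))))
  [3] SI(K(II)(KI)(KK(SK)(K(IK))))
  [4] SI(II(KK(SK)(K(IK))))
  [5] SI(I(KK(SK)(K(IK))))
  [6] SI(KK(SK)(K(IK)))
  [7] SI(K(K(IK)))
  [8] SI(K(KK))

Term B:
  start: SK(IK)(II)(KS(II)(SI(SS)))
  [1] K(II)(IK(II))(KS(II)(SI(SS)))
  [2] II(KS(II)(SI(SS)))
  [3] I(KS(II)(SI(SS)))
  [4] KS(II)(SI(SS))
  [5] S(SI(SS))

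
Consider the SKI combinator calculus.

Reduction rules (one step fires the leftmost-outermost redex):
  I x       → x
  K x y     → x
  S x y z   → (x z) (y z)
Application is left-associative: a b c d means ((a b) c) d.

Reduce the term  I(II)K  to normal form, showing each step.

  start: I(II)K
  [1] IIK
  [2] IK
  [3] K

Answer: normal form = K  (in 3 steps)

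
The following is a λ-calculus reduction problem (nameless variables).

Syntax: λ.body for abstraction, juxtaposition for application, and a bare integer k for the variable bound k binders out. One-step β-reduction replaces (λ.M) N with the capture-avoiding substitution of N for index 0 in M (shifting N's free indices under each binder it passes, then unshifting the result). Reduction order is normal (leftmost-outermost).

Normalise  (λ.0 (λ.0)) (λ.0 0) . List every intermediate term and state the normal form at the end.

Answer: normal form = λ.0  (in 3 steps)

Reduction:
  start: (λ.0 (λ.0)) (λ.0 0)
  →1  (λ.0 0) (λ.0)
  →2  (λ.0) (λ.0)
  →3  λ.0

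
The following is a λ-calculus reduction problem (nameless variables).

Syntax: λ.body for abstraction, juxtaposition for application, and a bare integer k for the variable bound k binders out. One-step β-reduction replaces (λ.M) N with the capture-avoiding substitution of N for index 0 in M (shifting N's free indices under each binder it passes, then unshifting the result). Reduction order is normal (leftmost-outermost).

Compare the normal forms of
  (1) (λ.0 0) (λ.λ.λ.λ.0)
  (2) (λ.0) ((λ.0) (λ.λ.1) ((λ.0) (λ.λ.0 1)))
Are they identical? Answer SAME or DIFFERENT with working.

Answer: DIFFERENT — A ⇓ λ.λ.λ.0, B ⇓ λ.λ.λ.0 1

Reduction:
Term A:
  start: (λ.0 0) (λ.λ.λ.λ.0)
  →1  (λ.λ.λ.λ.0) (λ.λ.λ.λ.0)
  →2  λ.λ.λ.0

Term B:
  start: (λ.0) ((λ.0) (λ.λ.1) ((λ.0) (λ.λ.0 1)))
  →1  (λ.0) (λ.λ.1) ((λ.0) (λ.λ.0 1))
  →2  (λ.λ.1) ((λ.0) (λ.λ.0 1))
  →3  λ.(λ.0) (λ.λ.0 1)
  →4  λ.λ.λ.0 1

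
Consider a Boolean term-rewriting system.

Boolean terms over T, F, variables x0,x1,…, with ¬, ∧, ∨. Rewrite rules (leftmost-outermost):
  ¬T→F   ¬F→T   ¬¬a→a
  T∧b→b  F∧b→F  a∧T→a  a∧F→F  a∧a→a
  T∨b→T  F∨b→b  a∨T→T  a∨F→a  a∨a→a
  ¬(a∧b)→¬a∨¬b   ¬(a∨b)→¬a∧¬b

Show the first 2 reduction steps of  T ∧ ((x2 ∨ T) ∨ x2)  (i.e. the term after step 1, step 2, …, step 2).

  start: T ∧ ((x2 ∨ T) ∨ x2)
  [1] (x2 ∨ T) ∨ x2
  [2] T ∨ x2

Answer: after 2 steps: T ∨ x2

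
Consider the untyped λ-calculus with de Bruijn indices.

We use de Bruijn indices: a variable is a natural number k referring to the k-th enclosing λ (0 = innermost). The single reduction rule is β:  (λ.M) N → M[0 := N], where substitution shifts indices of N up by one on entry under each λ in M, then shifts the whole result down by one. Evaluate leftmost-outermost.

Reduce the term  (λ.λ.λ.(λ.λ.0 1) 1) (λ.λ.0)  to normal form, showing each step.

Answer: normal form = λ.λ.λ.0 2  (in 2 steps)

Working:
  start: (λ.λ.λ.(λ.λ.0 1) 1) (λ.λ.0)
  [1] λ.λ.(λ.λ.0 1) 1
  [2] λ.λ.λ.0 2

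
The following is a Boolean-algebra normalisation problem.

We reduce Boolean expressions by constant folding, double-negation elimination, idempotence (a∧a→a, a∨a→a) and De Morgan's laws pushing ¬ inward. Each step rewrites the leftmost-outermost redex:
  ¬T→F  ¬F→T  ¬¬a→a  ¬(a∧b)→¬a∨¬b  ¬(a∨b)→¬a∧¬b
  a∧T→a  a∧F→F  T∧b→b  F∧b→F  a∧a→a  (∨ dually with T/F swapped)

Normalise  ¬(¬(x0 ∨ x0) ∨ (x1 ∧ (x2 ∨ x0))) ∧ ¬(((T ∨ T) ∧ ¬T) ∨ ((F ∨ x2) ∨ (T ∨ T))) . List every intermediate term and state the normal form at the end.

Answer: normal form = F  (in 22 steps)

Derivation:
  start: ¬(¬(x0 ∨ x0) ∨ (x1 ∧ (x2 ∨ x0))) ∧ ¬(((T ∨ T) ∧ ¬T) ∨ ((F ∨ x2) ∨ (T ∨ T)))
  →1  (¬¬(x0 ∨ x0) ∧ ¬(x1 ∧ (x2 ∨ x0))) ∧ ¬(((T ∨ T) ∧ ¬T) ∨ ((F ∨ x2) ∨ (T ∨ T)))
  →2  ((x0 ∨ x0) ∧ ¬(x1 ∧ (x2 ∨ x0))) ∧ ¬(((T ∨ T) ∧ ¬T) ∨ ((F ∨ x2) ∨ (T ∨ T)))
  →3  (x0 ∧ ¬(x1 ∧ (x2 ∨ x0))) ∧ ¬(((T ∨ T) ∧ ¬T) ∨ ((F ∨ x2) ∨ (T ∨ T)))
  →4  (x0 ∧ (¬x1 ∨ ¬(x2 ∨ x0))) ∧ ¬(((T ∨ T) ∧ ¬T) ∨ ((F ∨ x2) ∨ (T ∨ T)))
  →5  (x0 ∧ (¬x1 ∨ (¬x2 ∧ ¬x0))) ∧ ¬(((T ∨ T) ∧ ¬T) ∨ ((F ∨ x2) ∨ (T ∨ T)))
  →6  (x0 ∧ (¬x1 ∨ (¬x2 ∧ ¬x0))) ∧ (¬((T ∨ T) ∧ ¬T) ∧ ¬((F ∨ x2) ∨ (T ∨ T)))
  →7  (x0 ∧ (¬x1 ∨ (¬x2 ∧ ¬x0))) ∧ ((¬(T ∨ T) ∨ ¬¬T) ∧ ¬((F ∨ x2) ∨ (T ∨ T)))
  →8  (x0 ∧ (¬x1 ∨ (¬x2 ∧ ¬x0))) ∧ (((¬T ∧ ¬T) ∨ ¬¬T) ∧ ¬((F ∨ x2) ∨ (T ∨ T)))
  →9  (x0 ∧ (¬x1 ∨ (¬x2 ∧ ¬x0))) ∧ ((¬T ∨ ¬¬T) ∧ ¬((F ∨ x2) ∨ (T ∨ T)))
  →10  (x0 ∧ (¬x1 ∨ (¬x2 ∧ ¬x0))) ∧ ((F ∨ ¬¬T) ∧ ¬((F ∨ x2) ∨ (T ∨ T)))
  →11  (x0 ∧ (¬x1 ∨ (¬x2 ∧ ¬x0))) ∧ (¬¬T ∧ ¬((F ∨ x2) ∨ (T ∨ T)))
  →12  (x0 ∧ (¬x1 ∨ (¬x2 ∧ ¬x0))) ∧ (T ∧ ¬((F ∨ x2) ∨ (T ∨ T)))
  →13  (x0 ∧ (¬x1 ∨ (¬x2 ∧ ¬x0))) ∧ ¬((F ∨ x2) ∨ (T ∨ T))
  →14  (x0 ∧ (¬x1 ∨ (¬x2 ∧ ¬x0))) ∧ (¬(F ∨ x2) ∧ ¬(T ∨ T))
  →15  (x0 ∧ (¬x1 ∨ (¬x2 ∧ ¬x0))) ∧ ((¬F ∧ ¬x2) ∧ ¬(T ∨ T))
  →16  (x0 ∧ (¬x1 ∨ (¬x2 ∧ ¬x0))) ∧ ((T ∧ ¬x2) ∧ ¬(T ∨ T))
  →17  (x0 ∧ (¬x1 ∨ (¬x2 ∧ ¬x0))) ∧ (¬x2 ∧ ¬(T ∨ T))
  →18  (x0 ∧ (¬x1 ∨ (¬x2 ∧ ¬x0))) ∧ (¬x2 ∧ (¬T ∧ ¬T))
  →19  (x0 ∧ (¬x1 ∨ (¬x2 ∧ ¬x0))) ∧ (¬x2 ∧ ¬T)
  →20  (x0 ∧ (¬x1 ∨ (¬x2 ∧ ¬x0))) ∧ (¬x2 ∧ F)
  →21  (x0 ∧ (¬x1 ∨ (¬x2 ∧ ¬x0))) ∧ F
  →22  F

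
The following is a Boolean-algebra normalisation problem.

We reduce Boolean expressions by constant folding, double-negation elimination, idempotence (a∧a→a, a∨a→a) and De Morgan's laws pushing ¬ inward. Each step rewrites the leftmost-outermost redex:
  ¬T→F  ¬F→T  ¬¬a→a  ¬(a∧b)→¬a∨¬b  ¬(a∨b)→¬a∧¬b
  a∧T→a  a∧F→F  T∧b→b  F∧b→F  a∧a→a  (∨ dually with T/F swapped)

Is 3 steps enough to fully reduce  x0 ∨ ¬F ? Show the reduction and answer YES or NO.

Answer: YES — reaches normal form T in 2 ≤ 3 steps

Working:
  start: x0 ∨ ¬F
  [1] x0 ∨ T
  [2] T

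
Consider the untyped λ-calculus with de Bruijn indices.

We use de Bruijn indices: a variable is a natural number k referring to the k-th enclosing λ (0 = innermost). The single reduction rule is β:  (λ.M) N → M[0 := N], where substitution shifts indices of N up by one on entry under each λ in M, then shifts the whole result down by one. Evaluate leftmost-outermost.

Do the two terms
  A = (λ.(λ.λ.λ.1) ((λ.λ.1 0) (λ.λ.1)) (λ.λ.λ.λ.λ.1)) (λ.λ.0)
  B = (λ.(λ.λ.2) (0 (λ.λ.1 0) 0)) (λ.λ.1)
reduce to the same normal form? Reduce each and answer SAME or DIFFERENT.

Term A:
  start: (λ.(λ.λ.λ.1) ((λ.λ.1 0) (λ.λ.1)) (λ.λ.λ.λ.λ.1)) (λ.λ.0)
  →1  (λ.λ.λ.1) ((λ.λ.1 0) (λ.λ.1)) (λ.λ.λ.λ.λ.1)
  →2  (λ.λ.1) (λ.λ.λ.λ.λ.1)
  →3  λ.λ.λ.λ.λ.λ.1

Term B:
  start: (λ.(λ.λ.2) (0 (λ.λ.1 0) 0)) (λ.λ.1)
  →1  (λ.λ.λ.λ.1) ((λ.λ.1) (λ.λ.1 0) (λ.λ.1))
  →2  λ.λ.λ.1

Answer: DIFFERENT — A ⇓ λ.λ.λ.λ.λ.λ.1, B ⇓ λ.λ.λ.1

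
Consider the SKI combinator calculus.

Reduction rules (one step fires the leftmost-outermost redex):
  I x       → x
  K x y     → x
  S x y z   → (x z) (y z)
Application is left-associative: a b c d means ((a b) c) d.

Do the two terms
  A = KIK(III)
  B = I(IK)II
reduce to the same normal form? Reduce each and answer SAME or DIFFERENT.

Term A:
  start: KIK(III)
  step 1: I(III)
  step 2: III
  step 3: II
  step 4: I

Term B:
  start: I(IK)II
  step 1: IKII
  step 2: KII
  step 3: I

Answer: SAME — A ⇓ I, B ⇓ I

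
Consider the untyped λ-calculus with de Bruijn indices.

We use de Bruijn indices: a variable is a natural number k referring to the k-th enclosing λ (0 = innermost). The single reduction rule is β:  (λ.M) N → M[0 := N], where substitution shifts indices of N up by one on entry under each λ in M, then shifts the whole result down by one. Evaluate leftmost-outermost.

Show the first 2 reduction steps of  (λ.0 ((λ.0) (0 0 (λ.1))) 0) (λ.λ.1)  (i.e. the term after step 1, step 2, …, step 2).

  start: (λ.0 ((λ.0) (0 0 (λ.1))) 0) (λ.λ.1)
  step 1: (λ.λ.1) ((λ.0) ((λ.λ.1) (λ.λ.1) (λ.λ.λ.1))) (λ.λ.1)
  step 2: (λ.(λ.0) ((λ.λ.1) (λ.λ.1) (λ.λ.λ.1))) (λ.λ.1)

Answer: after 2 steps: (λ.(λ.0) ((λ.λ.1) (λ.λ.1) (λ.λ.λ.1))) (λ.λ.1)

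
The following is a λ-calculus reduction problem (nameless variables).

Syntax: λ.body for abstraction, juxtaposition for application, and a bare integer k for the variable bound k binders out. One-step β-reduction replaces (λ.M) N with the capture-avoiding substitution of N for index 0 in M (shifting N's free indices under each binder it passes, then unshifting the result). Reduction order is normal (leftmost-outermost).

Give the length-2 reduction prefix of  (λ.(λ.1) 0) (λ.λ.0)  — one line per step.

  start: (λ.(λ.1) 0) (λ.λ.0)
  [1] (λ.λ.λ.0) (λ.λ.0)
  [2] λ.λ.0

Answer: after 2 steps: λ.λ.0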